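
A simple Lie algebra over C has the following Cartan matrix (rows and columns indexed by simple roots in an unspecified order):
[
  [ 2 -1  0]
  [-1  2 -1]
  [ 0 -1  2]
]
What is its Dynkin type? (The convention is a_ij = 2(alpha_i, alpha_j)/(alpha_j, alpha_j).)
The matrix has rank 3 with 2's on the diagonal. Reading the off-diagonal entries as Dynkin edges (a single edge where a_ij = a_ji = -1; a double or triple edge where a_ij * a_ji = 2 or 3), the diagram is a chain of 3 nodes with single edges (A_3). One simple-root ordering that puts it in standard form is (alpha_1, alpha_2, alpha_3). So the algebra is type A_3, i.e. sl(4).

A_3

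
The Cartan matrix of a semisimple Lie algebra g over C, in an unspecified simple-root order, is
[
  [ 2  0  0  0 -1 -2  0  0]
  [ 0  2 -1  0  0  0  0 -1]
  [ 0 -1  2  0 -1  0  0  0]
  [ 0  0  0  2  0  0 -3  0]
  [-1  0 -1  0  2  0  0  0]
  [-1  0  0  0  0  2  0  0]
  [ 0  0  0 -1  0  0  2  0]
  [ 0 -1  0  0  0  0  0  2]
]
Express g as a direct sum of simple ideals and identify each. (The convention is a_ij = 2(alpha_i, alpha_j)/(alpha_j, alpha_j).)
B_6 (so(13)) + G_2

The diagram associated to this matrix has two connected components: the simple roots {alpha_1, alpha_2, alpha_3, alpha_5, alpha_6, alpha_8} form a chain of 6 nodes with a double edge at one end; the terminal node there is the unique short simple root (B_6), and {alpha_4, alpha_7} form two nodes joined by a triple edge (G_2). A semisimple Lie algebra decomposes uniquely as the direct sum of simple ideals, one per connected component of its Dynkin diagram, so g ≅ B_6 ⊕ G_2 (dimension 78 + 14 = 92).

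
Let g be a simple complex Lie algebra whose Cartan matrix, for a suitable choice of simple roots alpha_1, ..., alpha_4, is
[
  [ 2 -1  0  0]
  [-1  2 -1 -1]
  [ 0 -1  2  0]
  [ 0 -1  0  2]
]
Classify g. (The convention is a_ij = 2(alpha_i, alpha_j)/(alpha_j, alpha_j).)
The matrix has rank 4 with 2's on the diagonal. Reading the off-diagonal entries as Dynkin edges (a single edge where a_ij = a_ji = -1; a double or triple edge where a_ij * a_ji = 2 or 3), the diagram is a chain of 2 nodes with a fork of two nodes at one end (D_4). One simple-root ordering that puts it in standard form is (alpha_3, alpha_2, alpha_1, alpha_4). So the algebra is type D_4, i.e. so(8).

D4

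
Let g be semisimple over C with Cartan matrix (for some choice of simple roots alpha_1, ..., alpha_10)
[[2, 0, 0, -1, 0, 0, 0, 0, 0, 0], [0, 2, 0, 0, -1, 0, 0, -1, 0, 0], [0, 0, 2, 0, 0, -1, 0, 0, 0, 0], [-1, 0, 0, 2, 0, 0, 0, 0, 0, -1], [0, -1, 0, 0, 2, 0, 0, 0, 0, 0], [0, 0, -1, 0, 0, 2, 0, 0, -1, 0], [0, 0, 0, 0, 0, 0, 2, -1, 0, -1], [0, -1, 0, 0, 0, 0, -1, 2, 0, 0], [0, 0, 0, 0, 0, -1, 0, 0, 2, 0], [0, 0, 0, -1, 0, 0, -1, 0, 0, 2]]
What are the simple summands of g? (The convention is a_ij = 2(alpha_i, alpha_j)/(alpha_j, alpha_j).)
type A_3 + type A_7

The diagram associated to this matrix has two connected components: the simple roots {alpha_3, alpha_6, alpha_9} form a chain of 3 nodes with single edges (A_3), and {alpha_1, alpha_2, alpha_4, alpha_5, alpha_7, alpha_8, alpha_10} form a chain of 7 nodes with single edges (A_7). A semisimple Lie algebra decomposes uniquely as the direct sum of simple ideals, one per connected component of its Dynkin diagram, so g ≅ A_3 ⊕ A_7 (dimension 15 + 63 = 78).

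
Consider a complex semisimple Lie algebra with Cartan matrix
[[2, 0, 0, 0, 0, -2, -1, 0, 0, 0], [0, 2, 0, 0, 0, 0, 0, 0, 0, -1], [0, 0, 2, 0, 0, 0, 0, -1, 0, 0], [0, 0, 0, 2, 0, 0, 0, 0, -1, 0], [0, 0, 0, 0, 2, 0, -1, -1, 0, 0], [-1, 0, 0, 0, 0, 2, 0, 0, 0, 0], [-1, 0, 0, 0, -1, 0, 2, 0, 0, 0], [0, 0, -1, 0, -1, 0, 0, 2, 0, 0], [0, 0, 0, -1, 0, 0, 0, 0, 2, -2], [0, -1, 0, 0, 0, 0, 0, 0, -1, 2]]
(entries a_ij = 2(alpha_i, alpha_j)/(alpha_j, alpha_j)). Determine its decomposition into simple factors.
B_6 (so(13)) + F_4

The diagram associated to this matrix has two connected components: the simple roots {alpha_1, alpha_3, alpha_5, alpha_6, alpha_7, alpha_8} form a chain of 6 nodes with a double edge at one end; the terminal node there is the unique short simple root (B_6), and {alpha_2, alpha_4, alpha_9, alpha_10} form a chain of 4 nodes with a double edge between the middle two (F_4). A semisimple Lie algebra decomposes uniquely as the direct sum of simple ideals, one per connected component of its Dynkin diagram, so g ≅ B_6 ⊕ F_4 (dimension 78 + 52 = 130).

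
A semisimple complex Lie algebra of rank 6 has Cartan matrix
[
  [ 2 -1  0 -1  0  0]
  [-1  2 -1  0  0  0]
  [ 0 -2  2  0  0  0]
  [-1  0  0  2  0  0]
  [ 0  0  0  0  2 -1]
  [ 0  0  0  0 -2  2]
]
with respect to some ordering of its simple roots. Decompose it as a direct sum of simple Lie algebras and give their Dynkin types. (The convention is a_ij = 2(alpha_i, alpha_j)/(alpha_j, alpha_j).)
type B_2 + type C_4

The diagram associated to this matrix has two connected components: the simple roots {alpha_5, alpha_6} form a chain of 2 nodes with a double edge at one end; the terminal node there is the unique short simple root (B_2), and {alpha_1, alpha_2, alpha_3, alpha_4} form a chain of 4 nodes with a double edge at one end; the terminal node there is the unique long simple root (C_4). A semisimple Lie algebra decomposes uniquely as the direct sum of simple ideals, one per connected component of its Dynkin diagram, so g ≅ B_2 ⊕ C_4 (dimension 10 + 36 = 46).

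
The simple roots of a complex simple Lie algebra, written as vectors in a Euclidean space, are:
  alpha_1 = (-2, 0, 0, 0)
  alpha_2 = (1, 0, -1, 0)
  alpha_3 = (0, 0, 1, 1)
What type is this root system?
C3

Compute the Cartan integers a_ij = 2(alpha_i, alpha_j)/(alpha_j, alpha_j); the resulting 3x3 Cartan matrix is
[[2, -2, 0], [-1, 2, -1], [0, -1, 2]].
The roots have two lengths (squared-length ratio 2:1); the short ones are alpha_{2,3}. The associated Dynkin diagram is a chain of 3 nodes with a double edge at one end; the terminal node there is the unique long simple root (C_3), so the type is C_3 (the algebra sp(6)).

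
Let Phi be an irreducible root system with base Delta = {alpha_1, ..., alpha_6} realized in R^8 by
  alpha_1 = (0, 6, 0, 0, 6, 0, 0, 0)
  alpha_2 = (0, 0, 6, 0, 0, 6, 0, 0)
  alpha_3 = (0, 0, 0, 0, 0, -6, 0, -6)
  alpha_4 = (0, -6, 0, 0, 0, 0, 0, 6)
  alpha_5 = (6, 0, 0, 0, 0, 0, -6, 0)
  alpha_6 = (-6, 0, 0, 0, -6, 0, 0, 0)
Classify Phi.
A_6 (sl(7))

Compute the Cartan integers a_ij = 2(alpha_i, alpha_j)/(alpha_j, alpha_j); the resulting 6x6 Cartan matrix is
[[2, 0, 0, -1, 0, -1], [0, 2, -1, 0, 0, 0], [0, -1, 2, -1, 0, 0], [-1, 0, -1, 2, 0, 0], [0, 0, 0, 0, 2, -1], [-1, 0, 0, 0, -1, 2]].
All simple roots have the same length, so the diagram is simply laced. The associated Dynkin diagram is a chain of 6 nodes with single edges (A_6), so the type is A_6 (the algebra sl(7)).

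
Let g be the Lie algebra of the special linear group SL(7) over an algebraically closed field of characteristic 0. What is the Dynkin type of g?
This is sl(7), which has dimension 7^2 - 1 = 48 and rank 7 - 1 = 6 (a Cartan subalgebra is the diagonal traceless matrices). In the classification of classical Lie algebras, the special linear algebra sl(n+1) has type A_n; here n = 6, so the Dynkin diagram is a chain of 6 nodes with single edges (A_6). Hence the type is A_6.

type A_6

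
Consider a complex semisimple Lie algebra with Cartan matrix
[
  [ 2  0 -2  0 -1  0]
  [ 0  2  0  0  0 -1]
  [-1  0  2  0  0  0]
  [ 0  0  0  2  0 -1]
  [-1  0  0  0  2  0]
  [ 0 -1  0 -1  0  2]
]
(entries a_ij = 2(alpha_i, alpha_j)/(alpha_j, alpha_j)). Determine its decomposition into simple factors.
A3 + B3

The diagram associated to this matrix has two connected components: the simple roots {alpha_2, alpha_4, alpha_6} form a chain of 3 nodes with single edges (A_3), and {alpha_1, alpha_3, alpha_5} form a chain of 3 nodes with a double edge at one end; the terminal node there is the unique short simple root (B_3). A semisimple Lie algebra decomposes uniquely as the direct sum of simple ideals, one per connected component of its Dynkin diagram, so g ≅ A_3 ⊕ B_3 (dimension 15 + 21 = 36).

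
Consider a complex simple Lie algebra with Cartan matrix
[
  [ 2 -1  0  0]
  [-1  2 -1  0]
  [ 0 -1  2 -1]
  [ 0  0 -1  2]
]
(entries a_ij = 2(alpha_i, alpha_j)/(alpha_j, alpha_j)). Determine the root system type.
The matrix has rank 4 with 2's on the diagonal. Reading the off-diagonal entries as Dynkin edges (a single edge where a_ij = a_ji = -1; a double or triple edge where a_ij * a_ji = 2 or 3), the diagram is a chain of 4 nodes with single edges (A_4). One simple-root ordering that puts it in standard form is (alpha_4, alpha_3, alpha_2, alpha_1). So the algebra is type A_4, i.e. sl(5).

type A_4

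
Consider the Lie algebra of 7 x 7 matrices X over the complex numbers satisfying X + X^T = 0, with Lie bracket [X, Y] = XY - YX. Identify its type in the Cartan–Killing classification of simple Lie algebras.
This is so(7) with 7 odd, which has dimension 7(7-1)/2 = 21 and rank (7-1)/2 = 3. In the classification of classical Lie algebras, the orthogonal algebra so(2n+1) in an odd number of variables has type B_n; here n = 3, so the Dynkin diagram is a chain of 3 nodes with a double edge at one end; the terminal node there is the unique short simple root (B_3). Hence the type is B_3.

B_3 (so(7))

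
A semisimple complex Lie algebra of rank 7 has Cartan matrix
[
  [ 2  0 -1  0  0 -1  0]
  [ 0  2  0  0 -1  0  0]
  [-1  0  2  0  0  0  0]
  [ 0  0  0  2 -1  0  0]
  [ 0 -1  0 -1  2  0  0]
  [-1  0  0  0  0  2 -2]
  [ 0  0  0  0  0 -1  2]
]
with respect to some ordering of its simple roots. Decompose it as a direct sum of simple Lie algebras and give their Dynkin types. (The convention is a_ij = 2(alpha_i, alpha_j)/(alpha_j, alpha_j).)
The diagram associated to this matrix has two connected components: the simple roots {alpha_2, alpha_4, alpha_5} form a chain of 3 nodes with single edges (A_3), and {alpha_1, alpha_3, alpha_6, alpha_7} form a chain of 4 nodes with a double edge at one end; the terminal node there is the unique short simple root (B_4). A semisimple Lie algebra decomposes uniquely as the direct sum of simple ideals, one per connected component of its Dynkin diagram, so g ≅ A_3 ⊕ B_4 (dimension 15 + 36 = 51).

A_3 (sl(4)) ⊕ B_4 (so(9))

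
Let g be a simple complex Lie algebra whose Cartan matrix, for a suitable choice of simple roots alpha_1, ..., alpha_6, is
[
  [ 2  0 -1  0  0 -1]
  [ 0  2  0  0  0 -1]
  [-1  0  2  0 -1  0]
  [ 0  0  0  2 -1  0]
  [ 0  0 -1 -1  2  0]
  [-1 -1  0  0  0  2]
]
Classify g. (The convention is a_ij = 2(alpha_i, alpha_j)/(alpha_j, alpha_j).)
A_6 (sl(7))

The matrix has rank 6 with 2's on the diagonal. Reading the off-diagonal entries as Dynkin edges (a single edge where a_ij = a_ji = -1; a double or triple edge where a_ij * a_ji = 2 or 3), the diagram is a chain of 6 nodes with single edges (A_6). One simple-root ordering that puts it in standard form is (alpha_2, alpha_6, alpha_1, alpha_3, alpha_5, alpha_4). So the algebra is type A_6, i.e. sl(7).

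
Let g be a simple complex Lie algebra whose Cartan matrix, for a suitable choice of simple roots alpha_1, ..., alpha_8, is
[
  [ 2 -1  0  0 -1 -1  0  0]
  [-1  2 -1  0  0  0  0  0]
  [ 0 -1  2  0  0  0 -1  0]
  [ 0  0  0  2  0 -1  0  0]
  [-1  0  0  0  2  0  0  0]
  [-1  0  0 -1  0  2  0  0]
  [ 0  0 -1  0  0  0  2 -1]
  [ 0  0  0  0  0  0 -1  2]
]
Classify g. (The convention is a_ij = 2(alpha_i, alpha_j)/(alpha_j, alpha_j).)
The matrix has rank 8 with 2's on the diagonal. Reading the off-diagonal entries as Dynkin edges (a single edge where a_ij = a_ji = -1; a double or triple edge where a_ij * a_ji = 2 or 3), the diagram is a chain of 7 nodes with one extra node attached to the third node from one end (E_8). One simple-root ordering that puts it in standard form is (alpha_4, alpha_5, alpha_6, alpha_1, alpha_2, alpha_3, alpha_7, alpha_8). So the algebra is type E_8.

E_8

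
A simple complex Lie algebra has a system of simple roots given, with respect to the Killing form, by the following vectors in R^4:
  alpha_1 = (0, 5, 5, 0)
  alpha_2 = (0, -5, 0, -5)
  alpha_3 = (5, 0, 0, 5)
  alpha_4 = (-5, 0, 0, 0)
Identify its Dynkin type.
Compute the Cartan integers a_ij = 2(alpha_i, alpha_j)/(alpha_j, alpha_j); the resulting 4x4 Cartan matrix is
[[2, -1, 0, 0], [-1, 2, -1, 0], [0, -1, 2, -2], [0, 0, -1, 2]].
The roots have two lengths (squared-length ratio 2:1); the short ones are alpha_{4}. The associated Dynkin diagram is a chain of 4 nodes with a double edge at one end; the terminal node there is the unique short simple root (B_4), so the type is B_4 (the algebra so(9)).

B_4 (so(9))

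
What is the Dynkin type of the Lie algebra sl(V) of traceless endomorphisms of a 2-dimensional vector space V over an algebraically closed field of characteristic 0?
type A_1

This is sl(2), which has dimension 2^2 - 1 = 3 and rank 2 - 1 = 1 (a Cartan subalgebra is the diagonal traceless matrices). In the classification of classical Lie algebras, the special linear algebra sl(n+1) has type A_n; here n = 1, so the Dynkin diagram is a chain of 1 nodes with single edges (A_1). Hence the type is A_1.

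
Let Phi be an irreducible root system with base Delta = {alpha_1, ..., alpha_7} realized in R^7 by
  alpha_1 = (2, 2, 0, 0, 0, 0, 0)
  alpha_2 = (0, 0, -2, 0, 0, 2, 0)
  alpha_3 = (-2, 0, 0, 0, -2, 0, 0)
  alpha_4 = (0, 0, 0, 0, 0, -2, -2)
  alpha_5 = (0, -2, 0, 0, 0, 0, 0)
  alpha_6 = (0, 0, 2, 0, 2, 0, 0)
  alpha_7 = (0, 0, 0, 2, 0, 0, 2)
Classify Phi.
B_7 (so(15))

Compute the Cartan integers a_ij = 2(alpha_i, alpha_j)/(alpha_j, alpha_j); the resulting 7x7 Cartan matrix is
[[2, 0, -1, 0, -2, 0, 0], [0, 2, 0, -1, 0, -1, 0], [-1, 0, 2, 0, 0, -1, 0], [0, -1, 0, 2, 0, 0, -1], [-1, 0, 0, 0, 2, 0, 0], [0, -1, -1, 0, 0, 2, 0], [0, 0, 0, -1, 0, 0, 2]].
The roots have two lengths (squared-length ratio 2:1); the short ones are alpha_{5}. The associated Dynkin diagram is a chain of 7 nodes with a double edge at one end; the terminal node there is the unique short simple root (B_7), so the type is B_7 (the algebra so(15)).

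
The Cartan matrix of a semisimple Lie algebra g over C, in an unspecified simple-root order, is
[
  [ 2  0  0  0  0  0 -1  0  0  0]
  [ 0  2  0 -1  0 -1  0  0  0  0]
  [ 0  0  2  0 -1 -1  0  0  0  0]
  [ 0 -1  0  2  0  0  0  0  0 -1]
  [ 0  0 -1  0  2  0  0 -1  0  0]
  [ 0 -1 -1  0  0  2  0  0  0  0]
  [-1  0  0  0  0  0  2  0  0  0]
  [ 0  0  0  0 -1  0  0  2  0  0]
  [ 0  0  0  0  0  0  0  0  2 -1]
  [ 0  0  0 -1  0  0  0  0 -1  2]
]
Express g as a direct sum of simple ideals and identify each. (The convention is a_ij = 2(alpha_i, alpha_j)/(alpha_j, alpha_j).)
The diagram associated to this matrix has two connected components: the simple roots {alpha_1, alpha_7} form a chain of 2 nodes with single edges (A_2), and {alpha_2, alpha_3, alpha_4, alpha_5, alpha_6, alpha_8, alpha_9, alpha_10} form a chain of 8 nodes with single edges (A_8). A semisimple Lie algebra decomposes uniquely as the direct sum of simple ideals, one per connected component of its Dynkin diagram, so g ≅ A_2 ⊕ A_8 (dimension 8 + 80 = 88).

A2 + A8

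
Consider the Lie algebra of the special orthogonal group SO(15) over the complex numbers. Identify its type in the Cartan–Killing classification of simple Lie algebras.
This is so(15) with 15 odd, which has dimension 15(15-1)/2 = 105 and rank (15-1)/2 = 7. In the classification of classical Lie algebras, the orthogonal algebra so(2n+1) in an odd number of variables has type B_n; here n = 7, so the Dynkin diagram is a chain of 7 nodes with a double edge at one end; the terminal node there is the unique short simple root (B_7). Hence the type is B_7.

B_7 (so(15))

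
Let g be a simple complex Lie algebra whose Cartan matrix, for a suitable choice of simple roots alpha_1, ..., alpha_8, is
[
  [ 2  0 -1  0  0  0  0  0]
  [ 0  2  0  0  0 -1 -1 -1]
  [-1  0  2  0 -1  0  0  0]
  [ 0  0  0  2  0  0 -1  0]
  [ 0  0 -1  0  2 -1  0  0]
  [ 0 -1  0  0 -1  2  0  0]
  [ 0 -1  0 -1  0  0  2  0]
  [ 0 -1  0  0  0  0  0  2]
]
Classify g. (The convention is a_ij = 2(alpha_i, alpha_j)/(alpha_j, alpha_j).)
The matrix has rank 8 with 2's on the diagonal. Reading the off-diagonal entries as Dynkin edges (a single edge where a_ij = a_ji = -1; a double or triple edge where a_ij * a_ji = 2 or 3), the diagram is a chain of 7 nodes with one extra node attached to the third node from one end (E_8). One simple-root ordering that puts it in standard form is (alpha_4, alpha_8, alpha_7, alpha_2, alpha_6, alpha_5, alpha_3, alpha_1). So the algebra is type E_8.

type E_8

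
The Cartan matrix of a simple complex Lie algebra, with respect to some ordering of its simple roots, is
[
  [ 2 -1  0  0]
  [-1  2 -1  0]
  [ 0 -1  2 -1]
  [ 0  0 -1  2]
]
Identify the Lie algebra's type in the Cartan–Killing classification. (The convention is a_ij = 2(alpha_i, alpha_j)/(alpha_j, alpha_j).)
type A_4

The matrix has rank 4 with 2's on the diagonal. Reading the off-diagonal entries as Dynkin edges (a single edge where a_ij = a_ji = -1; a double or triple edge where a_ij * a_ji = 2 or 3), the diagram is a chain of 4 nodes with single edges (A_4). One simple-root ordering that puts it in standard form is (alpha_1, alpha_2, alpha_3, alpha_4). So the algebra is type A_4, i.e. sl(5).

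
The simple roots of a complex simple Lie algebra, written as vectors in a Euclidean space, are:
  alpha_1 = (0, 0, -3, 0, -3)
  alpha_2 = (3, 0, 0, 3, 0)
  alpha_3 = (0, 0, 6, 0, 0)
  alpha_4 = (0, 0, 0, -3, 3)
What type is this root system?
C_4 (sp(8))

Compute the Cartan integers a_ij = 2(alpha_i, alpha_j)/(alpha_j, alpha_j); the resulting 4x4 Cartan matrix is
[[2, 0, -1, -1], [0, 2, 0, -1], [-2, 0, 2, 0], [-1, -1, 0, 2]].
The roots have two lengths (squared-length ratio 2:1); the short ones are alpha_{1,2,4}. The associated Dynkin diagram is a chain of 4 nodes with a double edge at one end; the terminal node there is the unique long simple root (C_4), so the type is C_4 (the algebra sp(8)).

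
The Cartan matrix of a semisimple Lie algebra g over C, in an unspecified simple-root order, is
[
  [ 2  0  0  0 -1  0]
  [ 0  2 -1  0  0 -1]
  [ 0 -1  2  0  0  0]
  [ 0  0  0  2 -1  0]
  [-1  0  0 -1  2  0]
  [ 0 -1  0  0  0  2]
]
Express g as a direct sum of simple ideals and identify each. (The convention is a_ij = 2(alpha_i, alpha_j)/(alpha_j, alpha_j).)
The diagram associated to this matrix has two connected components: the simple roots {alpha_1, alpha_4, alpha_5} form a chain of 3 nodes with single edges (A_3), and {alpha_2, alpha_3, alpha_6} form a chain of 3 nodes with single edges (A_3). A semisimple Lie algebra decomposes uniquely as the direct sum of simple ideals, one per connected component of its Dynkin diagram, so g ≅ A_3 ⊕ A_3 (dimension 15 + 15 = 30).

A_3 + A_3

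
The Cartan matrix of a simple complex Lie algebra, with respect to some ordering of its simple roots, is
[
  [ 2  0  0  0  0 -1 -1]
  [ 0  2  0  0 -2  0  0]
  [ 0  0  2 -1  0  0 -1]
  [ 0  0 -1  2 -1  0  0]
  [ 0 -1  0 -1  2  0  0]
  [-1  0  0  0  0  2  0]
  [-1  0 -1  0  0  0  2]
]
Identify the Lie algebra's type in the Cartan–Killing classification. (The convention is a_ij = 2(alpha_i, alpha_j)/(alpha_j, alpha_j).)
type C_7

The matrix has rank 7 with 2's on the diagonal. Reading the off-diagonal entries as Dynkin edges (a single edge where a_ij = a_ji = -1; a double or triple edge where a_ij * a_ji = 2 or 3), the diagram is a chain of 7 nodes with a double edge at one end; the terminal node there is the unique long simple root (C_7). One simple-root ordering that puts it in standard form is (alpha_6, alpha_1, alpha_7, alpha_3, alpha_4, alpha_5, alpha_2). So the algebra is type C_7, i.e. sp(14).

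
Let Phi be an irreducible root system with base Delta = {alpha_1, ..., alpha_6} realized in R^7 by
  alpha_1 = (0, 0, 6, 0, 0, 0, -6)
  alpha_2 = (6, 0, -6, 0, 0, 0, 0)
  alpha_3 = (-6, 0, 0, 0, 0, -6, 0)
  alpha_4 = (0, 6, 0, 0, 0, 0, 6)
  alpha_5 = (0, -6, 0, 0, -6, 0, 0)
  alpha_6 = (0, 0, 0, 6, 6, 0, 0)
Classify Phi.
A_6 (sl(7))

Compute the Cartan integers a_ij = 2(alpha_i, alpha_j)/(alpha_j, alpha_j); the resulting 6x6 Cartan matrix is
[[2, -1, 0, -1, 0, 0], [-1, 2, -1, 0, 0, 0], [0, -1, 2, 0, 0, 0], [-1, 0, 0, 2, -1, 0], [0, 0, 0, -1, 2, -1], [0, 0, 0, 0, -1, 2]].
All simple roots have the same length, so the diagram is simply laced. The associated Dynkin diagram is a chain of 6 nodes with single edges (A_6), so the type is A_6 (the algebra sl(7)).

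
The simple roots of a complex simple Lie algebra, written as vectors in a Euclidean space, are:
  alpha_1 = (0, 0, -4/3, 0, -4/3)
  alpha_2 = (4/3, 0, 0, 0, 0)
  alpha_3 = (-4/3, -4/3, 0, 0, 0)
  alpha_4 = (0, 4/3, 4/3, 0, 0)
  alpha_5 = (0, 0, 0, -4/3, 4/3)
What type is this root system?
type B_5

Compute the Cartan integers a_ij = 2(alpha_i, alpha_j)/(alpha_j, alpha_j); the resulting 5x5 Cartan matrix is
[[2, 0, 0, -1, -1], [0, 2, -1, 0, 0], [0, -2, 2, -1, 0], [-1, 0, -1, 2, 0], [-1, 0, 0, 0, 2]].
The roots have two lengths (squared-length ratio 2:1); the short ones are alpha_{2}. The associated Dynkin diagram is a chain of 5 nodes with a double edge at one end; the terminal node there is the unique short simple root (B_5), so the type is B_5 (the algebra so(11)).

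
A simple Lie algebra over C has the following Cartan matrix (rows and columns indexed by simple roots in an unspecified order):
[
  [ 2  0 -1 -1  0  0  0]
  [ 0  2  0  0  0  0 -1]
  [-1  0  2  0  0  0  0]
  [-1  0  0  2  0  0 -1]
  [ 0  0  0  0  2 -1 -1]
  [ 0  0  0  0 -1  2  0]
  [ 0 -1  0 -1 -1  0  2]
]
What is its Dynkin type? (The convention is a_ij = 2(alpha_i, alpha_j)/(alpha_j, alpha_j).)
E_7

The matrix has rank 7 with 2's on the diagonal. Reading the off-diagonal entries as Dynkin edges (a single edge where a_ij = a_ji = -1; a double or triple edge where a_ij * a_ji = 2 or 3), the diagram is a chain of 6 nodes with one extra node attached to the third node from one end (E_7). One simple-root ordering that puts it in standard form is (alpha_6, alpha_2, alpha_5, alpha_7, alpha_4, alpha_1, alpha_3). So the algebra is type E_7.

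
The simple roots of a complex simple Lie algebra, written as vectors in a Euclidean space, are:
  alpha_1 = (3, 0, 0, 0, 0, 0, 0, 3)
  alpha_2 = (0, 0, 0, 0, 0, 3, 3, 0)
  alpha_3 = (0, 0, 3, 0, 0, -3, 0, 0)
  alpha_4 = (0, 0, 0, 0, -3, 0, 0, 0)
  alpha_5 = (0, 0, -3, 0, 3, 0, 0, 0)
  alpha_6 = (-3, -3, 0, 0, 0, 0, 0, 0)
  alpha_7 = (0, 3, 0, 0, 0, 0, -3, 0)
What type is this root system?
type B_7

Compute the Cartan integers a_ij = 2(alpha_i, alpha_j)/(alpha_j, alpha_j); the resulting 7x7 Cartan matrix is
[[2, 0, 0, 0, 0, -1, 0], [0, 2, -1, 0, 0, 0, -1], [0, -1, 2, 0, -1, 0, 0], [0, 0, 0, 2, -1, 0, 0], [0, 0, -1, -2, 2, 0, 0], [-1, 0, 0, 0, 0, 2, -1], [0, -1, 0, 0, 0, -1, 2]].
The roots have two lengths (squared-length ratio 2:1); the short ones are alpha_{4}. The associated Dynkin diagram is a chain of 7 nodes with a double edge at one end; the terminal node there is the unique short simple root (B_7), so the type is B_7 (the algebra so(15)).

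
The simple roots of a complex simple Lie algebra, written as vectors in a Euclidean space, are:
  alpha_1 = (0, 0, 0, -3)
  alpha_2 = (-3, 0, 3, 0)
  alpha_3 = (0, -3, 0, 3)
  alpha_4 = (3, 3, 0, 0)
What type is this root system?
Compute the Cartan integers a_ij = 2(alpha_i, alpha_j)/(alpha_j, alpha_j); the resulting 4x4 Cartan matrix is
[[2, 0, -1, 0], [0, 2, 0, -1], [-2, 0, 2, -1], [0, -1, -1, 2]].
The roots have two lengths (squared-length ratio 2:1); the short ones are alpha_{1}. The associated Dynkin diagram is a chain of 4 nodes with a double edge at one end; the terminal node there is the unique short simple root (B_4), so the type is B_4 (the algebra so(9)).

B4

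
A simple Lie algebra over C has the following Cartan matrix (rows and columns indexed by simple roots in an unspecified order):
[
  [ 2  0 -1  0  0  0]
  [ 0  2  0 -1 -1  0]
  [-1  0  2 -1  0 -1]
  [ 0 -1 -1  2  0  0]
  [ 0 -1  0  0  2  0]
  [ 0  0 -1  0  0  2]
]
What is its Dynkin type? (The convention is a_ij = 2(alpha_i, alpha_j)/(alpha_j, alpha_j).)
D_6 (so(12))

The matrix has rank 6 with 2's on the diagonal. Reading the off-diagonal entries as Dynkin edges (a single edge where a_ij = a_ji = -1; a double or triple edge where a_ij * a_ji = 2 or 3), the diagram is a chain of 4 nodes with a fork of two nodes at one end (D_6). One simple-root ordering that puts it in standard form is (alpha_5, alpha_2, alpha_4, alpha_3, alpha_1, alpha_6). So the algebra is type D_6, i.e. so(12).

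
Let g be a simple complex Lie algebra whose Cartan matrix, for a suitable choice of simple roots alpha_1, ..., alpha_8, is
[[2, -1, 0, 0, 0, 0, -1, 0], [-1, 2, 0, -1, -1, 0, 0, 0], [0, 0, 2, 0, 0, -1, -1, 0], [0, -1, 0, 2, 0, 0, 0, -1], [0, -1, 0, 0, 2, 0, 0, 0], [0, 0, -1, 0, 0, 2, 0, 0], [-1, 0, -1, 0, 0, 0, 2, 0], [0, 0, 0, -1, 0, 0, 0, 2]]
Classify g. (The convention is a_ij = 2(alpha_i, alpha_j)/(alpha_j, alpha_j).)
type E_8

The matrix has rank 8 with 2's on the diagonal. Reading the off-diagonal entries as Dynkin edges (a single edge where a_ij = a_ji = -1; a double or triple edge where a_ij * a_ji = 2 or 3), the diagram is a chain of 7 nodes with one extra node attached to the third node from one end (E_8). One simple-root ordering that puts it in standard form is (alpha_8, alpha_5, alpha_4, alpha_2, alpha_1, alpha_7, alpha_3, alpha_6). So the algebra is type E_8.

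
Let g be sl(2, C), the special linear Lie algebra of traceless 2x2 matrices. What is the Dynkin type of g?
This is sl(2), which has dimension 2^2 - 1 = 3 and rank 2 - 1 = 1 (a Cartan subalgebra is the diagonal traceless matrices). In the classification of classical Lie algebras, the special linear algebra sl(n+1) has type A_n; here n = 1, so the Dynkin diagram is a chain of 1 nodes with single edges (A_1). Hence the type is A_1.

A1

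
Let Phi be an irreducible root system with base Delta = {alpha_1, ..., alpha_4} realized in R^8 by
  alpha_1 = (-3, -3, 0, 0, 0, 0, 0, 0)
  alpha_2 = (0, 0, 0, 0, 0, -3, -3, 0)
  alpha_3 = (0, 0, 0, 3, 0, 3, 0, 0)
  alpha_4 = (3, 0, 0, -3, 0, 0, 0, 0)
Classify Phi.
Compute the Cartan integers a_ij = 2(alpha_i, alpha_j)/(alpha_j, alpha_j); the resulting 4x4 Cartan matrix is
[[2, 0, 0, -1], [0, 2, -1, 0], [0, -1, 2, -1], [-1, 0, -1, 2]].
All simple roots have the same length, so the diagram is simply laced. The associated Dynkin diagram is a chain of 4 nodes with single edges (A_4), so the type is A_4 (the algebra sl(5)).

A4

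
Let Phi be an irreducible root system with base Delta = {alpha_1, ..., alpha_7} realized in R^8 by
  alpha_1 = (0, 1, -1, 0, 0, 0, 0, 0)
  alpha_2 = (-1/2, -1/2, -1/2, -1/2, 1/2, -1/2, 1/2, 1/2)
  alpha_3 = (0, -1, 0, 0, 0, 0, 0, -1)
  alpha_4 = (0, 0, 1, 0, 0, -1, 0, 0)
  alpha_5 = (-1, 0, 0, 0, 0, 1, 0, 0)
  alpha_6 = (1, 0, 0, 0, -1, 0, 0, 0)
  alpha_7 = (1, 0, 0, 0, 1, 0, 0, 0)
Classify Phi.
Compute the Cartan integers a_ij = 2(alpha_i, alpha_j)/(alpha_j, alpha_j); the resulting 7x7 Cartan matrix is
[[2, 0, -1, -1, 0, 0, 0], [0, 2, 0, 0, 0, -1, 0], [-1, 0, 2, 0, 0, 0, 0], [-1, 0, 0, 2, -1, 0, 0], [0, 0, 0, -1, 2, -1, -1], [0, -1, 0, 0, -1, 2, 0], [0, 0, 0, 0, -1, 0, 2]].
All simple roots have the same length, so the diagram is simply laced. The associated Dynkin diagram is a chain of 6 nodes with one extra node attached to the third node from one end (E_7), so the type is E_7.

E_7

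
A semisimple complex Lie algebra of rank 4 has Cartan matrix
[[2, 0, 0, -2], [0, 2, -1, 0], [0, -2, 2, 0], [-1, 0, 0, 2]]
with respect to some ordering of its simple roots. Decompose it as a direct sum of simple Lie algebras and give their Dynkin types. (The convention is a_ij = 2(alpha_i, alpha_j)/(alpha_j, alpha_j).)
The diagram associated to this matrix has two connected components: the simple roots {alpha_2, alpha_3} form a chain of 2 nodes with a double edge at one end; the terminal node there is the unique short simple root (B_2), and {alpha_1, alpha_4} form a chain of 2 nodes with a double edge at one end; the terminal node there is the unique short simple root (B_2). A semisimple Lie algebra decomposes uniquely as the direct sum of simple ideals, one per connected component of its Dynkin diagram, so g ≅ B_2 ⊕ B_2 (dimension 10 + 10 = 20).

B2 + B2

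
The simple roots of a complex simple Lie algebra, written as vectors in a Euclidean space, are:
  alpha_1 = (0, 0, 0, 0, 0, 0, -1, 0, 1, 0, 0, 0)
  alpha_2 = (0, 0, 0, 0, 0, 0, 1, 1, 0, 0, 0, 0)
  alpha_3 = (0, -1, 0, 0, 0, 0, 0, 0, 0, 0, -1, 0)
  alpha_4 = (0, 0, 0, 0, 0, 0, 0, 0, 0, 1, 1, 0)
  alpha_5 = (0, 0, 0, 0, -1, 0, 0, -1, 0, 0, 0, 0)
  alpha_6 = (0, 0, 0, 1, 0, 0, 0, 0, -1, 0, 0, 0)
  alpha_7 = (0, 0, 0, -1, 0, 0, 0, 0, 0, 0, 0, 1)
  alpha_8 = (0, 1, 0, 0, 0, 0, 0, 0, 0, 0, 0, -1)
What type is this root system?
A8

Compute the Cartan integers a_ij = 2(alpha_i, alpha_j)/(alpha_j, alpha_j); the resulting 8x8 Cartan matrix is
[[2, -1, 0, 0, 0, -1, 0, 0], [-1, 2, 0, 0, -1, 0, 0, 0], [0, 0, 2, -1, 0, 0, 0, -1], [0, 0, -1, 2, 0, 0, 0, 0], [0, -1, 0, 0, 2, 0, 0, 0], [-1, 0, 0, 0, 0, 2, -1, 0], [0, 0, 0, 0, 0, -1, 2, -1], [0, 0, -1, 0, 0, 0, -1, 2]].
All simple roots have the same length, so the diagram is simply laced. The associated Dynkin diagram is a chain of 8 nodes with single edges (A_8), so the type is A_8 (the algebra sl(9)).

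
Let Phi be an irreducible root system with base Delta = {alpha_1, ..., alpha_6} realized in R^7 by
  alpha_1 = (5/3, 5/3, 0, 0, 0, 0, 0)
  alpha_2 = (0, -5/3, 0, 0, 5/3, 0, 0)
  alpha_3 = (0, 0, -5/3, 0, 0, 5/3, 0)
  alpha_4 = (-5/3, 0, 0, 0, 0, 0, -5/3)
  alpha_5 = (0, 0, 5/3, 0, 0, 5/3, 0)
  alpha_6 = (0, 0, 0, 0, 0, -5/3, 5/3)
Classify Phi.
Compute the Cartan integers a_ij = 2(alpha_i, alpha_j)/(alpha_j, alpha_j); the resulting 6x6 Cartan matrix is
[[2, -1, 0, -1, 0, 0], [-1, 2, 0, 0, 0, 0], [0, 0, 2, 0, 0, -1], [-1, 0, 0, 2, 0, -1], [0, 0, 0, 0, 2, -1], [0, 0, -1, -1, -1, 2]].
All simple roots have the same length, so the diagram is simply laced. The associated Dynkin diagram is a chain of 4 nodes with a fork of two nodes at one end (D_6), so the type is D_6 (the algebra so(12)).

D_6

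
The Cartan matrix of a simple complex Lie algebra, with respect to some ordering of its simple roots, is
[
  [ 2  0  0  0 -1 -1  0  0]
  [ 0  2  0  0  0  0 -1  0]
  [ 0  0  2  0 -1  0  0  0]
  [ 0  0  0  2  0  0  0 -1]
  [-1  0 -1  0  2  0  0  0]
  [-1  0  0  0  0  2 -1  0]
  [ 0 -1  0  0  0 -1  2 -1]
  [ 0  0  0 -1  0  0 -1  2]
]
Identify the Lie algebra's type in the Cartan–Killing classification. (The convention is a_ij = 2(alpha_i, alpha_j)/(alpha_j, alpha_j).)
E8

The matrix has rank 8 with 2's on the diagonal. Reading the off-diagonal entries as Dynkin edges (a single edge where a_ij = a_ji = -1; a double or triple edge where a_ij * a_ji = 2 or 3), the diagram is a chain of 7 nodes with one extra node attached to the third node from one end (E_8). One simple-root ordering that puts it in standard form is (alpha_4, alpha_2, alpha_8, alpha_7, alpha_6, alpha_1, alpha_5, alpha_3). So the algebra is type E_8.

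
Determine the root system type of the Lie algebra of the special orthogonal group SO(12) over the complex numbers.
This is so(12) with 12 even, which has dimension 12(12-1)/2 = 66 and rank 12/2 = 6. In the classification of classical Lie algebras, the orthogonal algebra so(2n) in an even number of variables has type D_n; here n = 6, so the Dynkin diagram is a chain of 4 nodes with a fork of two nodes at one end (D_6). Hence the type is D_6.

D6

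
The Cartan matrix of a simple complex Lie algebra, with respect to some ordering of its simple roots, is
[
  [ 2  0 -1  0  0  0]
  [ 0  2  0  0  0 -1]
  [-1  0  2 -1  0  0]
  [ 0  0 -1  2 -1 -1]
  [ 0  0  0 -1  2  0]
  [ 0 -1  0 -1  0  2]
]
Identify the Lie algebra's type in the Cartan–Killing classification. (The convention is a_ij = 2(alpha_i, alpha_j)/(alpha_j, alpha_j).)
The matrix has rank 6 with 2's on the diagonal. Reading the off-diagonal entries as Dynkin edges (a single edge where a_ij = a_ji = -1; a double or triple edge where a_ij * a_ji = 2 or 3), the diagram is a chain of 5 nodes with one extra node attached to the third node from one end (E_6). One simple-root ordering that puts it in standard form is (alpha_1, alpha_5, alpha_3, alpha_4, alpha_6, alpha_2). So the algebra is type E_6.

E6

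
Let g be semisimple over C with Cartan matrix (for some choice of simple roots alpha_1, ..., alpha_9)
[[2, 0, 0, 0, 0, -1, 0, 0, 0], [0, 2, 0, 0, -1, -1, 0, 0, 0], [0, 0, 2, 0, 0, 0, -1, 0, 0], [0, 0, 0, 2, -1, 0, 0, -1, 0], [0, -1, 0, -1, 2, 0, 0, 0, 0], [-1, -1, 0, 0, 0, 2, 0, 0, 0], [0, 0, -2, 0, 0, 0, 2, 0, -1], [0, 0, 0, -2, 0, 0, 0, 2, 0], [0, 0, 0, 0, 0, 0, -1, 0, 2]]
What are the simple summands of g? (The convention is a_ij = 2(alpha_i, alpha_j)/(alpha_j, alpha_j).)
The diagram associated to this matrix has two connected components: the simple roots {alpha_3, alpha_7, alpha_9} form a chain of 3 nodes with a double edge at one end; the terminal node there is the unique short simple root (B_3), and {alpha_1, alpha_2, alpha_4, alpha_5, alpha_6, alpha_8} form a chain of 6 nodes with a double edge at one end; the terminal node there is the unique long simple root (C_6). A semisimple Lie algebra decomposes uniquely as the direct sum of simple ideals, one per connected component of its Dynkin diagram, so g ≅ B_3 ⊕ C_6 (dimension 21 + 78 = 99).

B_3 + C_6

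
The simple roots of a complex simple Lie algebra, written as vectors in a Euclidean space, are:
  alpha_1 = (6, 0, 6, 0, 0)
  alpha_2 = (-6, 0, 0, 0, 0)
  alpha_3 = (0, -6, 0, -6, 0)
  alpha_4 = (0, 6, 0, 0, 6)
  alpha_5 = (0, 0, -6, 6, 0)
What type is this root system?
B_5 (so(11))

Compute the Cartan integers a_ij = 2(alpha_i, alpha_j)/(alpha_j, alpha_j); the resulting 5x5 Cartan matrix is
[[2, -2, 0, 0, -1], [-1, 2, 0, 0, 0], [0, 0, 2, -1, -1], [0, 0, -1, 2, 0], [-1, 0, -1, 0, 2]].
The roots have two lengths (squared-length ratio 2:1); the short ones are alpha_{2}. The associated Dynkin diagram is a chain of 5 nodes with a double edge at one end; the terminal node there is the unique short simple root (B_5), so the type is B_5 (the algebra so(11)).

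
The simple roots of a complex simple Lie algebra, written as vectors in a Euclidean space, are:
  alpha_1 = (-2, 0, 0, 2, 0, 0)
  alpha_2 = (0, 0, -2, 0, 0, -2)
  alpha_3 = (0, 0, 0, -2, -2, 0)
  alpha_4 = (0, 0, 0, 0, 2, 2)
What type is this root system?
Compute the Cartan integers a_ij = 2(alpha_i, alpha_j)/(alpha_j, alpha_j); the resulting 4x4 Cartan matrix is
[[2, 0, -1, 0], [0, 2, 0, -1], [-1, 0, 2, -1], [0, -1, -1, 2]].
All simple roots have the same length, so the diagram is simply laced. The associated Dynkin diagram is a chain of 4 nodes with single edges (A_4), so the type is A_4 (the algebra sl(5)).

A_4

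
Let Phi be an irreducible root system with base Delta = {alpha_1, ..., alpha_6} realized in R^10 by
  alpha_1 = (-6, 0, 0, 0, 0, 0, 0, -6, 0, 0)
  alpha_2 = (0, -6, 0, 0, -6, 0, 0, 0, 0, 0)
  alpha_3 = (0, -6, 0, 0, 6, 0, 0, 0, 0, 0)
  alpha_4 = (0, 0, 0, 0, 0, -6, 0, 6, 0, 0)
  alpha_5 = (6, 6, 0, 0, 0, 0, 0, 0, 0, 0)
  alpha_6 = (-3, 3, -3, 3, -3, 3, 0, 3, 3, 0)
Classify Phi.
Compute the Cartan integers a_ij = 2(alpha_i, alpha_j)/(alpha_j, alpha_j); the resulting 6x6 Cartan matrix is
[[2, 0, 0, -1, -1, 0], [0, 2, 0, 0, -1, 0], [0, 0, 2, 0, -1, -1], [-1, 0, 0, 2, 0, 0], [-1, -1, -1, 0, 2, 0], [0, 0, -1, 0, 0, 2]].
All simple roots have the same length, so the diagram is simply laced. The associated Dynkin diagram is a chain of 5 nodes with one extra node attached to the third node from one end (E_6), so the type is E_6.

E_6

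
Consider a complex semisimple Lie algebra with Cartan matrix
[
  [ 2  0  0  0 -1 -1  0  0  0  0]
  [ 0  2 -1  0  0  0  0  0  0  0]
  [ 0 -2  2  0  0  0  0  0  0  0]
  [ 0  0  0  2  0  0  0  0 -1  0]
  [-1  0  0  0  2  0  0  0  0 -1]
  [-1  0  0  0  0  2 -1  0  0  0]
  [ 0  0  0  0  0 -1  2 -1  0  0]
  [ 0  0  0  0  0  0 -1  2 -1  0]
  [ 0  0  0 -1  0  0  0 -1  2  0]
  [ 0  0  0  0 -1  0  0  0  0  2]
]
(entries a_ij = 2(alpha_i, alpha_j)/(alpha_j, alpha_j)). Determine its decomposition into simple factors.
A_8 + B_2

The diagram associated to this matrix has two connected components: the simple roots {alpha_1, alpha_4, alpha_5, alpha_6, alpha_7, alpha_8, alpha_9, alpha_10} form a chain of 8 nodes with single edges (A_8), and {alpha_2, alpha_3} form a chain of 2 nodes with a double edge at one end; the terminal node there is the unique short simple root (B_2). A semisimple Lie algebra decomposes uniquely as the direct sum of simple ideals, one per connected component of its Dynkin diagram, so g ≅ A_8 ⊕ B_2 (dimension 80 + 10 = 90).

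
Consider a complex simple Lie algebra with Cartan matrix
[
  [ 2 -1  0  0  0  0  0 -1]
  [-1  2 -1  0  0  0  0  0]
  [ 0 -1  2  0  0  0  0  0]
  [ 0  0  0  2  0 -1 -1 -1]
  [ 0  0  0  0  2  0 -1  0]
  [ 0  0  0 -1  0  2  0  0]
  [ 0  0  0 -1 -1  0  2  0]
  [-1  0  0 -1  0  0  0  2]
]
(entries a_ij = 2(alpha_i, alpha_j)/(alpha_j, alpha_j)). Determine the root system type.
type E_8

The matrix has rank 8 with 2's on the diagonal. Reading the off-diagonal entries as Dynkin edges (a single edge where a_ij = a_ji = -1; a double or triple edge where a_ij * a_ji = 2 or 3), the diagram is a chain of 7 nodes with one extra node attached to the third node from one end (E_8). One simple-root ordering that puts it in standard form is (alpha_5, alpha_6, alpha_7, alpha_4, alpha_8, alpha_1, alpha_2, alpha_3). So the algebra is type E_8.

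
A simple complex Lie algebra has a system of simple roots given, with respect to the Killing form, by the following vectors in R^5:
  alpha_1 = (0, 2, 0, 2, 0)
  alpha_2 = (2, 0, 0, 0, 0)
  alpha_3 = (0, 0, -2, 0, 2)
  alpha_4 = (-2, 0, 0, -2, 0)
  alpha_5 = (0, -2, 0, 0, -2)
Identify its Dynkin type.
B_5

Compute the Cartan integers a_ij = 2(alpha_i, alpha_j)/(alpha_j, alpha_j); the resulting 5x5 Cartan matrix is
[[2, 0, 0, -1, -1], [0, 2, 0, -1, 0], [0, 0, 2, 0, -1], [-1, -2, 0, 2, 0], [-1, 0, -1, 0, 2]].
The roots have two lengths (squared-length ratio 2:1); the short ones are alpha_{2}. The associated Dynkin diagram is a chain of 5 nodes with a double edge at one end; the terminal node there is the unique short simple root (B_5), so the type is B_5 (the algebra so(11)).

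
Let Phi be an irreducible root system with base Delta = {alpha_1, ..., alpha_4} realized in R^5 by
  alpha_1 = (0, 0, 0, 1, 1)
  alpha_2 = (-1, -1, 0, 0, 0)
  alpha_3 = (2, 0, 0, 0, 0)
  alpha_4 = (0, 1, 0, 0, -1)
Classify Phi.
C_4 (sp(8))

Compute the Cartan integers a_ij = 2(alpha_i, alpha_j)/(alpha_j, alpha_j); the resulting 4x4 Cartan matrix is
[[2, 0, 0, -1], [0, 2, -1, -1], [0, -2, 2, 0], [-1, -1, 0, 2]].
The roots have two lengths (squared-length ratio 2:1); the short ones are alpha_{1,2,4}. The associated Dynkin diagram is a chain of 4 nodes with a double edge at one end; the terminal node there is the unique long simple root (C_4), so the type is C_4 (the algebra sp(8)).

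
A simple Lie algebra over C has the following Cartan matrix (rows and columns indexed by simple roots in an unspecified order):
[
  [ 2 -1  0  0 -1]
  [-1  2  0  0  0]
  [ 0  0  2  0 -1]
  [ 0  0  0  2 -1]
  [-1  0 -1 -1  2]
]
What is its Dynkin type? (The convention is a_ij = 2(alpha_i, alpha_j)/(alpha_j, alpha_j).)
The matrix has rank 5 with 2's on the diagonal. Reading the off-diagonal entries as Dynkin edges (a single edge where a_ij = a_ji = -1; a double or triple edge where a_ij * a_ji = 2 or 3), the diagram is a chain of 3 nodes with a fork of two nodes at one end (D_5). One simple-root ordering that puts it in standard form is (alpha_2, alpha_1, alpha_5, alpha_4, alpha_3). So the algebra is type D_5, i.e. so(10).

type D_5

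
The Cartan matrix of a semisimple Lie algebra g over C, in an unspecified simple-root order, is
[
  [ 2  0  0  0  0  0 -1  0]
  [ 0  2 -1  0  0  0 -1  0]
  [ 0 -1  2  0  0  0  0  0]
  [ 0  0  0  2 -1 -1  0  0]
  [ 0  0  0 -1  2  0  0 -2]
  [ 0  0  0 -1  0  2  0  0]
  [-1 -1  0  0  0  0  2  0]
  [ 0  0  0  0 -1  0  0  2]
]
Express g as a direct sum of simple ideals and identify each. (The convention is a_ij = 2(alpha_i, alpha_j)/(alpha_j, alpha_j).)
The diagram associated to this matrix has two connected components: the simple roots {alpha_1, alpha_2, alpha_3, alpha_7} form a chain of 4 nodes with single edges (A_4), and {alpha_4, alpha_5, alpha_6, alpha_8} form a chain of 4 nodes with a double edge at one end; the terminal node there is the unique short simple root (B_4). A semisimple Lie algebra decomposes uniquely as the direct sum of simple ideals, one per connected component of its Dynkin diagram, so g ≅ A_4 ⊕ B_4 (dimension 24 + 36 = 60).

A_4 (sl(5)) + B_4 (so(9))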